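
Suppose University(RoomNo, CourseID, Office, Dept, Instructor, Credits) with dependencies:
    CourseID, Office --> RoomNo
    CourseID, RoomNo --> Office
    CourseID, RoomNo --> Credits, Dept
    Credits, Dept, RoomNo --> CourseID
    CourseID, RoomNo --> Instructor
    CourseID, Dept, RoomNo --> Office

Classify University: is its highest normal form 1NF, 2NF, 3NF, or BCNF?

BCNF

Candidate keys: {CourseID, Office}, {CourseID, RoomNo}, {Credits, Dept, RoomNo}. Prime attributes: {CourseID, Credits, Dept, Office, RoomNo}.
The left-hand side of every FD is a superkey, so BCNF is satisfied.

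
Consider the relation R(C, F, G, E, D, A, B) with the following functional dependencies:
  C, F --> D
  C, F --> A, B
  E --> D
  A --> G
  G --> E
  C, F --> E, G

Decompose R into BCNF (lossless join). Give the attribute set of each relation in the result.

{A, B, C, F}; {A, G}; {D, E}; {E, G}

Candidate key of the original relation: {C, F}.
Within {A, B, C, D, E, F, G}: {E}⁺ ∩ {A, B, C, D, E, F, G} = {D, E}, not the whole set, so E --> D violates BCNF; decompose into {D, E} and {A, B, C, E, F, G}.
{D, E}: every determinant is a superkey — BCNF.
Within {A, B, C, E, F, G}: {A}⁺ ∩ {A, B, C, E, F, G} = {A, E, G}, not the whole set, so A --> E, G violates BCNF; decompose into {A, E, G} and {A, B, C, F}.
Within {A, E, G}: {G}⁺ ∩ {A, E, G} = {E, G}, not the whole set, so G --> E violates BCNF; decompose into {E, G} and {A, G}.
{E, G}: every determinant is a superkey — BCNF.
{A, G}: every determinant is a superkey — BCNF.
{A, B, C, F}: every determinant is a superkey — BCNF.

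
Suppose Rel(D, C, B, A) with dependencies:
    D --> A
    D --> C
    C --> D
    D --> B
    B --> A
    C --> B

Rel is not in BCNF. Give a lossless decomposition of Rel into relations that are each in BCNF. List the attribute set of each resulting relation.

Candidate keys of the original relation: {C}, {D}.
Within {A, B, C, D}: {B}⁺ ∩ {A, B, C, D} = {A, B}, not the whole set, so B --> A violates BCNF; decompose into {A, B} and {B, C, D}.
{A, B} is in BCNF.
{B, C, D} is in BCNF.

{A, B}; {B, C, D}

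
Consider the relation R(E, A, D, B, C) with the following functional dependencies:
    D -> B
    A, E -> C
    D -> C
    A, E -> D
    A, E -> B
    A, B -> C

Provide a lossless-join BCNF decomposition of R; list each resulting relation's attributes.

Candidate key of the original relation: {A, E}.
In {A, B, C, D, E}, {D} is not a superkey ({D}⁺ restricted to this set is {B, C, D}), so split on D -> B, C into {B, C, D} and {A, D, E}.
{B, C, D} is in BCNF.
{A, D, E} is in BCNF.

{A, D, E}; {B, C, D}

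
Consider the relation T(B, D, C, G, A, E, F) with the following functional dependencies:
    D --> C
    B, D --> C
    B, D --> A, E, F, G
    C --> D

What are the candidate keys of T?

{B, C}, {B, D}

Attributes never on any right-hand side: {B} — every candidate key must contain it.
{B, C}⁺ = {A, B, C, D, E, F, G}, which is every attribute, so {B, C} is a candidate key.
{B, D}⁺ = {A, B, C, D, E, F, G}, which is every attribute, so {B, D} is a candidate key.
These are minimal and exhaustive — every other superkey contains one of them.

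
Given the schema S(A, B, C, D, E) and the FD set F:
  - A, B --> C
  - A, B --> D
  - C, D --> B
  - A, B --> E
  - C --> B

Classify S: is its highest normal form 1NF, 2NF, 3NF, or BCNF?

3NF

Candidate keys: {A, B}, {A, C}. Prime attributes: {A, B, C}.
C, D --> B: {C, D}⁺ = {B, C, D}, which is not all of the attributes, so the left side is not a superkey — BCNF is violated.
But every attribute on its right side ({B}) is prime, and the same holds for every other non-superkey FD, so 3NF still holds.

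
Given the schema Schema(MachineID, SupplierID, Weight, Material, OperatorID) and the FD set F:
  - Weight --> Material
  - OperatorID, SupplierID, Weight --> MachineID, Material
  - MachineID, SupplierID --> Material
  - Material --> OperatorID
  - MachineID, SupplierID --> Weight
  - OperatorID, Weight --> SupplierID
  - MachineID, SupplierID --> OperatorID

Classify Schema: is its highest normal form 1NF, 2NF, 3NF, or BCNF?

Candidate keys: {MachineID, SupplierID}, {Weight}. Prime attributes: {MachineID, SupplierID, Weight}.
For Material --> OperatorID we have {Material}⁺ = {Material, OperatorID}; {Material} is not a superkey, so BCNF fails.
Material --> OperatorID has non-prime {OperatorID} on the right and a non-superkey on the left, so 3NF fails.
No non-prime attribute depends on a proper subset of any candidate key, so 2NF holds.

2NF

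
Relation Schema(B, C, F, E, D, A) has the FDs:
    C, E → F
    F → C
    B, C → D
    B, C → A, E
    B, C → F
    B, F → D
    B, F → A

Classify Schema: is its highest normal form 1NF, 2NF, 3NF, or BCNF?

Candidate keys: {B, C}, {B, F}. Prime attributes: {B, C, F}.
For C, E → F we have {C, E}⁺ = {C, E, F}; {C, E} is not a superkey, so BCNF fails.
Since {F} ⊆ prime attributes and every other non-superkey FD also has a prime right side, the schema is in 3NF.

3NF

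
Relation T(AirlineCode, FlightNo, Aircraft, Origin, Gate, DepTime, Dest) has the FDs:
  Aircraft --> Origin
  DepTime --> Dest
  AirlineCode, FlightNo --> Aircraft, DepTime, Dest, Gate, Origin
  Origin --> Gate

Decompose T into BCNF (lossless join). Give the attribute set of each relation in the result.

{Aircraft, AirlineCode, DepTime, FlightNo}; {Aircraft, Origin}; {DepTime, Dest}; {Gate, Origin}

Candidate key of the original relation: {AirlineCode, FlightNo}.
In {Aircraft, AirlineCode, DepTime, Dest, FlightNo, Gate, Origin}, {Aircraft} is not a superkey ({Aircraft}⁺ restricted to this set is {Aircraft, Gate, Origin}), so split on Aircraft --> Gate, Origin into {Aircraft, Gate, Origin} and {Aircraft, AirlineCode, DepTime, Dest, FlightNo}.
In {Aircraft, Gate, Origin}, {Origin} is not a superkey ({Origin}⁺ restricted to this set is {Gate, Origin}), so split on Origin --> Gate into {Gate, Origin} and {Aircraft, Origin}.
{Gate, Origin} has no BCNF violation.
{Aircraft, Origin} has no BCNF violation.
In {Aircraft, AirlineCode, DepTime, Dest, FlightNo}, {DepTime} is not a superkey ({DepTime}⁺ restricted to this set is {DepTime, Dest}), so split on DepTime --> Dest into {DepTime, Dest} and {Aircraft, AirlineCode, DepTime, FlightNo}.
{DepTime, Dest} has no BCNF violation.
{Aircraft, AirlineCode, DepTime, FlightNo} has no BCNF violation.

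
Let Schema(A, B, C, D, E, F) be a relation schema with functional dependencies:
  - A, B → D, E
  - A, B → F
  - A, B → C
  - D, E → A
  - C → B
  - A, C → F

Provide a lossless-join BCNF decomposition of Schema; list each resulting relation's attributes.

{A, D, E}; {B, C}; {C, D, E, F}

Candidate keys of the original relation: {A, B}, {A, C}, {B, D, E}, {C, D, E}.
Within {A, B, C, D, E, F}: {D, E}⁺ ∩ {A, B, C, D, E, F} = {A, D, E}, not the whole set, so D, E → A violates BCNF; decompose into {A, D, E} and {B, C, D, E, F}.
{A, D, E} has no BCNF violation.
Within {B, C, D, E, F}: {C}⁺ ∩ {B, C, D, E, F} = {B, C}, not the whole set, so C → B violates BCNF; decompose into {B, C} and {C, D, E, F}.
{B, C} has no BCNF violation.
{C, D, E, F} has no BCNF violation.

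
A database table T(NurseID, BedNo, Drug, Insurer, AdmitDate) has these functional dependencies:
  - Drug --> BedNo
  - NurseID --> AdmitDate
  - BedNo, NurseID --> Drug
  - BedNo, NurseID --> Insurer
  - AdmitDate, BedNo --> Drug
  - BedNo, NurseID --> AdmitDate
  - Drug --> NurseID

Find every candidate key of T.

{AdmitDate, BedNo}, {BedNo, NurseID}, {Drug}

{Drug}⁺ = {AdmitDate, BedNo, Drug, Insurer, NurseID} — all of the relation — so {Drug} is a candidate key.
{AdmitDate, BedNo}⁺ = {AdmitDate, BedNo, Drug, Insurer, NurseID} — all of the relation — so {AdmitDate, BedNo} is a candidate key.
{BedNo, NurseID}⁺ = {AdmitDate, BedNo, Drug, Insurer, NurseID} — all of the relation — so {BedNo, NurseID} is a candidate key.
Any other superkey properly contains one of these, so there are no further candidate keys.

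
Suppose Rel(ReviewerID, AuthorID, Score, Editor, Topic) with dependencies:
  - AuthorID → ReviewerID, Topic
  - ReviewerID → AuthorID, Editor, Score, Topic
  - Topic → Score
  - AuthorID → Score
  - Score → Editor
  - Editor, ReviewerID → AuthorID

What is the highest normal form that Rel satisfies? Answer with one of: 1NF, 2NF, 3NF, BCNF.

Candidate keys: {AuthorID}, {ReviewerID}. Prime attributes: {AuthorID, ReviewerID}.
Topic → Score breaks BCNF: {Topic}⁺ = {Editor, Score, Topic}, so {Topic} is not a superkey.
Topic → Score has non-prime {Score} on the right and a non-superkey on the left, so 3NF fails.
All keys have size 1, which rules out partial dependencies — 2NF is satisfied.

2NF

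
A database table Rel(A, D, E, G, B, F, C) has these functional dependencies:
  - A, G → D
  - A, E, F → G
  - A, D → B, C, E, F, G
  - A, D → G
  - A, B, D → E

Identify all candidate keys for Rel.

{A, D}, {A, E, F}, {A, G}

Attributes never on any right-hand side: {A} — every candidate key must contain it.
{A, D} is a candidate key since {A, D}⁺ = {A, B, C, D, E, F, G} covers every attribute.
{A, G} is a candidate key since {A, G}⁺ = {A, B, C, D, E, F, G} covers every attribute.
{A, E, F} is a candidate key since {A, E, F}⁺ = {A, B, C, D, E, F, G} covers every attribute.
These are minimal and exhaustive — every other superkey contains one of them.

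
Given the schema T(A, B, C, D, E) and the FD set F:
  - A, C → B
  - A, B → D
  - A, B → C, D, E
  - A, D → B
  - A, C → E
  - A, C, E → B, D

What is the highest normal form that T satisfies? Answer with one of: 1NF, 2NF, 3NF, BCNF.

BCNF

Candidate keys: {A, B}, {A, C}, {A, D}. Prime attributes: {A, B, C, D}.
Each dependency's left side is a superkey — BCNF holds.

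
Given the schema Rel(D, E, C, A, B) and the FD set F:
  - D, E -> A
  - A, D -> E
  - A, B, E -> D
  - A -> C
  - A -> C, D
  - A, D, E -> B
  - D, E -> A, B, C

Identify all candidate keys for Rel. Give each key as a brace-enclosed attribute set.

{A}⁺ = {A, B, C, D, E}, which is every attribute, so {A} is a candidate key.
{D, E}⁺ = {A, B, C, D, E}, which is every attribute, so {D, E} is a candidate key.
Any other superkey properly contains one of these, so there are no further candidate keys.

{A}, {D, E}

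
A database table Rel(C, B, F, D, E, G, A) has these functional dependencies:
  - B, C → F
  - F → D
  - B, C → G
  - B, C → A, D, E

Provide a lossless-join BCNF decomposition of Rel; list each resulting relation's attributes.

{A, B, C, E, F, G}; {D, F}

Candidate key of the original relation: {B, C}.
Within {A, B, C, D, E, F, G}: {F}⁺ ∩ {A, B, C, D, E, F, G} = {D, F}, not the whole set, so F → D violates BCNF; decompose into {D, F} and {A, B, C, E, F, G}.
{D, F} has no BCNF violation.
{A, B, C, E, F, G} has no BCNF violation.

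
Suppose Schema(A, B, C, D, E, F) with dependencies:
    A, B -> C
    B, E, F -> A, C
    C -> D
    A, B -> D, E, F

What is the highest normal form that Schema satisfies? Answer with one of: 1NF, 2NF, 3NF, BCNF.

Candidate keys: {A, B}, {B, E, F}. Prime attributes: {A, B, E, F}.
For C -> D we have {C}⁺ = {C, D}; {C} is not a superkey, so BCNF fails.
Because {D} is non-prime and the left side of C -> D is not a superkey, the relation is not in 3NF.
No proper subset of a key has a non-prime attribute in its closure, so there is no partial dependency; 2NF holds.

2NF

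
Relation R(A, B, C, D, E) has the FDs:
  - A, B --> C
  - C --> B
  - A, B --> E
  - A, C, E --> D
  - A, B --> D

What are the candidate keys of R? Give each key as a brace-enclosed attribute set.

{A, B}, {A, C}

No FD produces {A}, so it must be in every candidate key.
{A, B}⁺ = {A, B, C, D, E}, which is every attribute, so {A, B} is a candidate key.
{A, C}⁺ = {A, B, C, D, E}, which is every attribute, so {A, C} is a candidate key.
These are minimal and exhaustive — every other superkey contains one of them.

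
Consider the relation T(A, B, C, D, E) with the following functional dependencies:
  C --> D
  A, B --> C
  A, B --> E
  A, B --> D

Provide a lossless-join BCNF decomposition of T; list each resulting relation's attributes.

Candidate key of the original relation: {A, B}.
In {A, B, C, D, E}, {C} is not a superkey ({C}⁺ restricted to this set is {C, D}), so split on C --> D into {C, D} and {A, B, C, E}.
{C, D} has no BCNF violation.
{A, B, C, E} has no BCNF violation.

{A, B, C, E}; {C, D}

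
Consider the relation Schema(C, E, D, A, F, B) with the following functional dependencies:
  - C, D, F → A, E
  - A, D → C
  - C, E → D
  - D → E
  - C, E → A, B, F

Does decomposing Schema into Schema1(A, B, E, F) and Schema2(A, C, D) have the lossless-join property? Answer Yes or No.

No

The shared attributes are {A} and {A}⁺ = {A}.
Schema1 ⊄ {A} and Schema2 ⊄ {A}, so the split is lossy.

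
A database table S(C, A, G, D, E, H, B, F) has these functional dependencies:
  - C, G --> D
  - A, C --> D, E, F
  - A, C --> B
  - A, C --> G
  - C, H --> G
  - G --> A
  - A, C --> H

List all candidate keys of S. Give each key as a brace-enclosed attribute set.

{A, C}, {C, G}, {C, H}

Attributes never on any right-hand side: {C} — every candidate key must contain it.
Closure of {A, C} is {A, B, C, D, E, F, G, H}, the whole schema; {A, C} is a candidate key.
Closure of {C, G} is {A, B, C, D, E, F, G, H}, the whole schema; {C, G} is a candidate key.
Closure of {C, H} is {A, B, C, D, E, F, G, H}, the whole schema; {C, H} is a candidate key.
No proper subset of any of these is a key, and no other minimal superkey exists.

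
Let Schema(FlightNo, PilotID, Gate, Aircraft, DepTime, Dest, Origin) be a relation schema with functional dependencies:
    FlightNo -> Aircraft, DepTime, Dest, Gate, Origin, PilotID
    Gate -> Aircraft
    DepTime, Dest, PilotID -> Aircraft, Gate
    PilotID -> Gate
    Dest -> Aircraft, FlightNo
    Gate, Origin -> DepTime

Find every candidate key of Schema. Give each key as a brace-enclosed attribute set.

Closure of {Dest} is {Aircraft, DepTime, Dest, FlightNo, Gate, Origin, PilotID}, the whole schema; {Dest} is a candidate key.
Closure of {FlightNo} is {Aircraft, DepTime, Dest, FlightNo, Gate, Origin, PilotID}, the whole schema; {FlightNo} is a candidate key.
Any other superkey properly contains one of these, so there are no further candidate keys.

{Dest}, {FlightNo}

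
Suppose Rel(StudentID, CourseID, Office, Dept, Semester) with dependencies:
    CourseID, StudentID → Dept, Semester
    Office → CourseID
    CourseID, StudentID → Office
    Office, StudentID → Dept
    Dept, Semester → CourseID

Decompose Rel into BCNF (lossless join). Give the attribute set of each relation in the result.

{CourseID, Office}; {Dept, Office, Semester, StudentID}

Candidate keys of the original relation: {CourseID, StudentID}, {Dept, Semester, StudentID}, {Office, StudentID}.
{CourseID, Dept, Office, Semester, StudentID}: {Office} determines {CourseID, Office} here but is not a superkey — split on Office → CourseID, giving {CourseID, Office} and {Dept, Office, Semester, StudentID}.
{CourseID, Office} has no BCNF violation.
{Dept, Office, Semester, StudentID} has no BCNF violation.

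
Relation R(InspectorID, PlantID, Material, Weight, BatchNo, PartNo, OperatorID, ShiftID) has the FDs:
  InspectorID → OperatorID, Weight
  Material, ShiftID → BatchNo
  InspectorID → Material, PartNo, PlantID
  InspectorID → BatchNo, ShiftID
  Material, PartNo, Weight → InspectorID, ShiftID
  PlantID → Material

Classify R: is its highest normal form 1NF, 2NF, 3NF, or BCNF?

2NF

Candidate keys: {InspectorID}, {Material, PartNo, Weight}, {PartNo, PlantID, Weight}. Prime attributes: {InspectorID, Material, PartNo, PlantID, Weight}.
Material, ShiftID → BatchNo breaks BCNF: {Material, ShiftID}⁺ = {BatchNo, Material, ShiftID}, so {Material, ShiftID} is not a superkey.
Material, ShiftID → BatchNo has non-prime {BatchNo} on the right and a non-superkey on the left, so 3NF fails.
No proper subset of a key has a non-prime attribute in its closure, so there is no partial dependency; 2NF holds.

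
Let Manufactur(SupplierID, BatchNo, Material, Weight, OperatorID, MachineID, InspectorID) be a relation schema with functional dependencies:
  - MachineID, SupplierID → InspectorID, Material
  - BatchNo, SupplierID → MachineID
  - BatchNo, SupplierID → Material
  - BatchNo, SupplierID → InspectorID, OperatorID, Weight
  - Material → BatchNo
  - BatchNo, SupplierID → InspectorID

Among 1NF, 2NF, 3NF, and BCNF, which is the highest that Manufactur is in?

Candidate keys: {BatchNo, SupplierID}, {MachineID, SupplierID}, {Material, SupplierID}. Prime attributes: {BatchNo, MachineID, Material, SupplierID}.
Material → BatchNo breaks BCNF: {Material}⁺ = {BatchNo, Material}, so {Material} is not a superkey.
But every attribute on its right side ({BatchNo}) is prime, and the same holds for every other non-superkey FD, so 3NF still holds.

3NF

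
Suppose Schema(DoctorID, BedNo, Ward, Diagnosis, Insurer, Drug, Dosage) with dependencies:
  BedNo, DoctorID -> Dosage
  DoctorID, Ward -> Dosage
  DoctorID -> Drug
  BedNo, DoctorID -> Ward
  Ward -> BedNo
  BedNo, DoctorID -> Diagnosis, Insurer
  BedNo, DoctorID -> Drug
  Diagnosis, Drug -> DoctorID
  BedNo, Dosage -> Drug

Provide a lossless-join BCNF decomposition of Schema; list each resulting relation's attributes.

Candidate keys of the original relation: {BedNo, Diagnosis, Dosage}, {BedNo, Diagnosis, Drug}, {BedNo, DoctorID}, {Diagnosis, Dosage, Ward}, {Diagnosis, Drug, Ward}, {DoctorID, Ward}.
In {BedNo, Diagnosis, DoctorID, Dosage, Drug, Insurer, Ward}, {DoctorID} is not a superkey ({DoctorID}⁺ restricted to this set is {DoctorID, Drug}), so split on DoctorID -> Drug into {DoctorID, Drug} and {BedNo, Diagnosis, DoctorID, Dosage, Insurer, Ward}.
{DoctorID, Drug} has no BCNF violation.
In {BedNo, Diagnosis, DoctorID, Dosage, Insurer, Ward}, {Ward} is not a superkey ({Ward}⁺ restricted to this set is {BedNo, Ward}), so split on Ward -> BedNo into {BedNo, Ward} and {Diagnosis, DoctorID, Dosage, Insurer, Ward}.
{BedNo, Ward} has no BCNF violation.
{Diagnosis, DoctorID, Dosage, Insurer, Ward} has no BCNF violation.

{BedNo, Ward}; {Diagnosis, DoctorID, Dosage, Insurer, Ward}; {DoctorID, Drug}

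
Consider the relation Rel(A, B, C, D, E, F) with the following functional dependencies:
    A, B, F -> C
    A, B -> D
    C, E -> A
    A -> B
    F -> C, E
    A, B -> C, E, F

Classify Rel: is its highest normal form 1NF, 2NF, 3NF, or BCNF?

Candidate keys: {A}, {C, E}, {F}. Prime attributes: {A, C, E, F}.
The left-hand side of every FD is a superkey, so BCNF is satisfied.

BCNF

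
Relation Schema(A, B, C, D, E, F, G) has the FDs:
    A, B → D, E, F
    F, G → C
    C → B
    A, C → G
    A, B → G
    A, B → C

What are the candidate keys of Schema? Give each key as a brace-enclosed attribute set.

No FD produces {A}, so it must be in every candidate key.
Closure of {A, B} is {A, B, C, D, E, F, G}, the whole schema; {A, B} is a candidate key.
Closure of {A, C} is {A, B, C, D, E, F, G}, the whole schema; {A, C} is a candidate key.
Closure of {A, F, G} is {A, B, C, D, E, F, G}, the whole schema; {A, F, G} is a candidate key.
No proper subset of any of these is a key, and no other minimal superkey exists.

{A, B}, {A, C}, {A, F, G}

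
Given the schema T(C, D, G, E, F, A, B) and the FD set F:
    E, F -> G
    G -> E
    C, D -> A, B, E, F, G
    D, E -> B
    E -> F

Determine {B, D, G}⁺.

Start with {B, D, G}.
G -> E applies; add {E} → now {B, D, E, G}.
E -> F applies; add {F} → now {B, D, E, F, G}.
No further FD applies.

{B, D, E, F, G}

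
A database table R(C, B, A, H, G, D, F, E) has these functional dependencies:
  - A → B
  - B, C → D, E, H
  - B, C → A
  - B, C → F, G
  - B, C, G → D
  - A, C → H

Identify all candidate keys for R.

{C} never appears on the right of any FD, so every key must include it.
{A, C}⁺ = {A, B, C, D, E, F, G, H} — all of the relation — so {A, C} is a candidate key.
{B, C}⁺ = {A, B, C, D, E, F, G, H} — all of the relation — so {B, C} is a candidate key.
Any other superkey properly contains one of these, so there are no further candidate keys.

{A, C}, {B, C}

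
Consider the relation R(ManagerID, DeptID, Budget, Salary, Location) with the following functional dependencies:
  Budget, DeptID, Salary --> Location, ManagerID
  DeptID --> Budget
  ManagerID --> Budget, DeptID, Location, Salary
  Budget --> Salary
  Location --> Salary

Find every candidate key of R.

{DeptID}, {ManagerID}

Closure of {DeptID} is {Budget, DeptID, Location, ManagerID, Salary}, the whole schema; {DeptID} is a candidate key.
Closure of {ManagerID} is {Budget, DeptID, Location, ManagerID, Salary}, the whole schema; {ManagerID} is a candidate key.
No proper subset of any of these is a key, and no other minimal superkey exists.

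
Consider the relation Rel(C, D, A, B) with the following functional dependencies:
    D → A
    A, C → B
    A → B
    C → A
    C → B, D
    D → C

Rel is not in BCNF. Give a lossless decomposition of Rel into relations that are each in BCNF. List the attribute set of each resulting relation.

{A, B}; {A, C, D}

Candidate keys of the original relation: {C}, {D}.
{A, B, C, D}: {A} determines {A, B} here but is not a superkey — split on A → B, giving {A, B} and {A, C, D}.
{A, B}: every determinant is a superkey — BCNF.
{A, C, D}: every determinant is a superkey — BCNF.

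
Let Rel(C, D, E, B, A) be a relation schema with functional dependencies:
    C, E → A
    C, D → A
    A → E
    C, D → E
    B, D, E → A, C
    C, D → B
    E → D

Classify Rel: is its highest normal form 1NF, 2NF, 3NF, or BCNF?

Candidate keys: {A, B}, {A, C}, {B, E}, {C, D}, {C, E}. Prime attributes: {A, B, C, D, E}.
A → E: {A}⁺ = {A, D, E}, which is not all of the attributes, so the left side is not a superkey — BCNF is violated.
Its right-hand attributes {E} are all prime, as are those of every other non-superkey FD — the relation is in 3NF.

3NF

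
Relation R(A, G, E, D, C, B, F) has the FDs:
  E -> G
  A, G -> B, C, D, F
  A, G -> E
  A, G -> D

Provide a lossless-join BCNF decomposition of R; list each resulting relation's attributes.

{A, B, C, D, E, F}; {E, G}

Candidate keys of the original relation: {A, E}, {A, G}.
Within {A, B, C, D, E, F, G}: {E}⁺ ∩ {A, B, C, D, E, F, G} = {E, G}, not the whole set, so E -> G violates BCNF; decompose into {E, G} and {A, B, C, D, E, F}.
{E, G} is in BCNF.
{A, B, C, D, E, F} is in BCNF.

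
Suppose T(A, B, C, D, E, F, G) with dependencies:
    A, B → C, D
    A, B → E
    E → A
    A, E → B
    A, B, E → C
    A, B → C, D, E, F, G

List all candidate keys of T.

{A, B}, {E}

{E}⁺ = {A, B, C, D, E, F, G} — all of the relation — so {E} is a candidate key.
{A, B}⁺ = {A, B, C, D, E, F, G} — all of the relation — so {A, B} is a candidate key.
No proper subset of any of these is a key, and no other minimal superkey exists.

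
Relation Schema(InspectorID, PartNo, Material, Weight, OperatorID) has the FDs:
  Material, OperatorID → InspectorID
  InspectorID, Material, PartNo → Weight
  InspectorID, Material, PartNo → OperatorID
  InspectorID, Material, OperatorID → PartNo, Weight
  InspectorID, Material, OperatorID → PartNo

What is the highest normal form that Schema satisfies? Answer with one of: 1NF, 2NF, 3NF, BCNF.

Candidate keys: {InspectorID, Material, PartNo}, {Material, OperatorID}. Prime attributes: {InspectorID, Material, OperatorID, PartNo}.
Every FD has a superkey on the left, so the relation is in BCNF.

BCNF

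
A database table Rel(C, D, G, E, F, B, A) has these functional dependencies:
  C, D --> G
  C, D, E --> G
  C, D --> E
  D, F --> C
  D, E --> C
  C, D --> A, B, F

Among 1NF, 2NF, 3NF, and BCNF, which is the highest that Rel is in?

BCNF

Candidate keys: {C, D}, {D, E}, {D, F}. Prime attributes: {C, D, E, F}.
Each dependency's left side is a superkey — BCNF holds.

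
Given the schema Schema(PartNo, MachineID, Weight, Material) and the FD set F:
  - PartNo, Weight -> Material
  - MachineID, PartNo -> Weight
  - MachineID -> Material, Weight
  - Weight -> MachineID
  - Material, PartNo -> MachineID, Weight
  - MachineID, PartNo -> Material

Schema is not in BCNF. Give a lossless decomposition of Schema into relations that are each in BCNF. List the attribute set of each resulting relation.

Candidate keys of the original relation: {MachineID, PartNo}, {Material, PartNo}, {PartNo, Weight}.
{MachineID, Material, PartNo, Weight}: {MachineID} determines {MachineID, Material, Weight} here but is not a superkey — split on MachineID -> Material, Weight, giving {MachineID, Material, Weight} and {MachineID, PartNo}.
{MachineID, Material, Weight} is in BCNF.
{MachineID, PartNo} is in BCNF.

{MachineID, Material, Weight}; {MachineID, PartNo}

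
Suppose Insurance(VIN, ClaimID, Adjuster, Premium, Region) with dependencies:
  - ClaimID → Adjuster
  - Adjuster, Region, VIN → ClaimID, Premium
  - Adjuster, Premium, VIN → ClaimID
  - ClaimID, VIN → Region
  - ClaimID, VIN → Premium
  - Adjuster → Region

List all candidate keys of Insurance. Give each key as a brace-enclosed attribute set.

{Adjuster, VIN}, {ClaimID, VIN}

{VIN} never appears on the right of any FD, so every key must include it.
{Adjuster, VIN}⁺ = {Adjuster, ClaimID, Premium, Region, VIN}, which is every attribute, so {Adjuster, VIN} is a candidate key.
{ClaimID, VIN}⁺ = {Adjuster, ClaimID, Premium, Region, VIN}, which is every attribute, so {ClaimID, VIN} is a candidate key.
These are minimal and exhaustive — every other superkey contains one of them.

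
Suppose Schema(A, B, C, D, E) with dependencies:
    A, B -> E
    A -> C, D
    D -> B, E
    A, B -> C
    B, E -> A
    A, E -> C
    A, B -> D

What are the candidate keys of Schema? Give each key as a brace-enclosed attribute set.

{A}, {B, E}, {D}

{A}⁺ = {A, B, C, D, E} — all of the relation — so {A} is a candidate key.
{D}⁺ = {A, B, C, D, E} — all of the relation — so {D} is a candidate key.
{B, E}⁺ = {A, B, C, D, E} — all of the relation — so {B, E} is a candidate key.
Any other superkey properly contains one of these, so there are no further candidate keys.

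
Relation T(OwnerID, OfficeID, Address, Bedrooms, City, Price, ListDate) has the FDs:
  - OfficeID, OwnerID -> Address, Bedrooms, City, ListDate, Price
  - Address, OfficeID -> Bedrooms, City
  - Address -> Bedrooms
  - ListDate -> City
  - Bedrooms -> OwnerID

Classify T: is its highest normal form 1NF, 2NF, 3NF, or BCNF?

Candidate keys: {Address, OfficeID}, {Bedrooms, OfficeID}, {OfficeID, OwnerID}. Prime attributes: {Address, Bedrooms, OfficeID, OwnerID}.
Address -> Bedrooms breaks BCNF: {Address}⁺ = {Address, Bedrooms, OwnerID}, so {Address} is not a superkey.
Because {City} is non-prime and the left side of ListDate -> City is not a superkey, the relation is not in 3NF.
No non-prime attribute depends on a proper subset of any candidate key, so 2NF holds.

2NF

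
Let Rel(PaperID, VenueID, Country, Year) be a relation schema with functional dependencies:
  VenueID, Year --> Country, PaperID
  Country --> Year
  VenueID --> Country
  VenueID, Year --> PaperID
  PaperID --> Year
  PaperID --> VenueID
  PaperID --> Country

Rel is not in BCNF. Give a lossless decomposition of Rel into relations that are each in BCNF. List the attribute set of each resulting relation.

Candidate keys of the original relation: {PaperID}, {VenueID}.
Within {Country, PaperID, VenueID, Year}: {Country}⁺ ∩ {Country, PaperID, VenueID, Year} = {Country, Year}, not the whole set, so Country --> Year violates BCNF; decompose into {Country, Year} and {Country, PaperID, VenueID}.
{Country, Year} is in BCNF.
{Country, PaperID, VenueID} is in BCNF.

{Country, PaperID, VenueID}; {Country, Year}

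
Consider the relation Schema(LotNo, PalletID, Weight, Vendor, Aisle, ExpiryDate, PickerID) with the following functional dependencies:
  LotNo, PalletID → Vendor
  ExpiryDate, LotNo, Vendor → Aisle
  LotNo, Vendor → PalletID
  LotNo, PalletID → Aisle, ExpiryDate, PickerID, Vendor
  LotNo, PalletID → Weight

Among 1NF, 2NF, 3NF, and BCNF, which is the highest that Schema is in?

Candidate keys: {LotNo, PalletID}, {LotNo, Vendor}. Prime attributes: {LotNo, PalletID, Vendor}.
The left-hand side of every FD is a superkey, so BCNF is satisfied.

BCNF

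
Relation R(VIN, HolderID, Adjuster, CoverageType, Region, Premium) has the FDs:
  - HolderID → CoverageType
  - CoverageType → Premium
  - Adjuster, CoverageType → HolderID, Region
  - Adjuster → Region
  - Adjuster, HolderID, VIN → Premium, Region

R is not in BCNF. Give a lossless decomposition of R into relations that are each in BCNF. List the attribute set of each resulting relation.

{Adjuster, HolderID, VIN}; {Adjuster, Region}; {CoverageType, HolderID}; {CoverageType, Premium}

Candidate keys of the original relation: {Adjuster, CoverageType, VIN}, {Adjuster, HolderID, VIN}.
{Adjuster, CoverageType, HolderID, Premium, Region, VIN}: {HolderID} determines {CoverageType, HolderID, Premium} here but is not a superkey — split on HolderID → CoverageType, Premium, giving {CoverageType, HolderID, Premium} and {Adjuster, HolderID, Region, VIN}.
{CoverageType, HolderID, Premium}: {CoverageType} determines {CoverageType, Premium} here but is not a superkey — split on CoverageType → Premium, giving {CoverageType, Premium} and {CoverageType, HolderID}.
{CoverageType, Premium} has no BCNF violation.
{CoverageType, HolderID} has no BCNF violation.
{Adjuster, HolderID, Region, VIN}: {Adjuster} determines {Adjuster, Region} here but is not a superkey — split on Adjuster → Region, giving {Adjuster, Region} and {Adjuster, HolderID, VIN}.
{Adjuster, Region} has no BCNF violation.
{Adjuster, HolderID, VIN} has no BCNF violation.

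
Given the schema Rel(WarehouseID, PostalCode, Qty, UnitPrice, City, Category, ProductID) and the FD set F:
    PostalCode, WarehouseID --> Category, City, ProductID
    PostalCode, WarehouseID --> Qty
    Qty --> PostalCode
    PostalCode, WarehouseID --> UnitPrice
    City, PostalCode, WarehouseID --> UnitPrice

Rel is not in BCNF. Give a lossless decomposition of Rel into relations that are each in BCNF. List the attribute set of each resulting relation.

{Category, City, ProductID, Qty, UnitPrice, WarehouseID}; {PostalCode, Qty}

Candidate keys of the original relation: {PostalCode, WarehouseID}, {Qty, WarehouseID}.
Within {Category, City, PostalCode, ProductID, Qty, UnitPrice, WarehouseID}: {Qty}⁺ ∩ {Category, City, PostalCode, ProductID, Qty, UnitPrice, WarehouseID} = {PostalCode, Qty}, not the whole set, so Qty --> PostalCode violates BCNF; decompose into {PostalCode, Qty} and {Category, City, ProductID, Qty, UnitPrice, WarehouseID}.
{PostalCode, Qty} is in BCNF.
{Category, City, ProductID, Qty, UnitPrice, WarehouseID} is in BCNF.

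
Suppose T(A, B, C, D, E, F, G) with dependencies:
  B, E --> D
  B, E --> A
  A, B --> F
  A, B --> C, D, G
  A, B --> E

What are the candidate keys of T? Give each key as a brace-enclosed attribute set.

{B} never appears on the right of any FD, so every key must include it.
{A, B}⁺ = {A, B, C, D, E, F, G}, which is every attribute, so {A, B} is a candidate key.
{B, E}⁺ = {A, B, C, D, E, F, G}, which is every attribute, so {B, E} is a candidate key.
No proper subset of any of these is a key, and no other minimal superkey exists.

{A, B}, {B, E}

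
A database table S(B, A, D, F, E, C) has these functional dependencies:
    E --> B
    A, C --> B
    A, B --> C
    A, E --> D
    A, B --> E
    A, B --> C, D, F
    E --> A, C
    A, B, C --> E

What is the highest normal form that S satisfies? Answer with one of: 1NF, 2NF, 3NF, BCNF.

BCNF

Candidate keys: {A, B}, {A, C}, {E}. Prime attributes: {A, B, C, E}.
Each dependency's left side is a superkey — BCNF holds.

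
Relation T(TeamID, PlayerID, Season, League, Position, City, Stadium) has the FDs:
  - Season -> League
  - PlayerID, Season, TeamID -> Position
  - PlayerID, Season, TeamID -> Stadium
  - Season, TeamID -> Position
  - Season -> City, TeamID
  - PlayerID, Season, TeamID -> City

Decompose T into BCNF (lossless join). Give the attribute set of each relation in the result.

{City, League, Position, Season, TeamID}; {PlayerID, Season, Stadium}

Candidate key of the original relation: {PlayerID, Season}.
{City, League, PlayerID, Position, Season, Stadium, TeamID}: {Season} determines {City, League, Position, Season, TeamID} here but is not a superkey — split on Season -> City, League, Position, TeamID, giving {City, League, Position, Season, TeamID} and {PlayerID, Season, Stadium}.
{City, League, Position, Season, TeamID}: every determinant is a superkey — BCNF.
{PlayerID, Season, Stadium}: every determinant is a superkey — BCNF.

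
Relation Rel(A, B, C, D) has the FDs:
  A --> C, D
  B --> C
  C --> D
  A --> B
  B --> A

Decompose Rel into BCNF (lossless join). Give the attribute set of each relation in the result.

{A, B, C}; {C, D}

Candidate keys of the original relation: {A}, {B}.
In {A, B, C, D}, {C} is not a superkey ({C}⁺ restricted to this set is {C, D}), so split on C --> D into {C, D} and {A, B, C}.
{C, D} has no BCNF violation.
{A, B, C} has no BCNF violation.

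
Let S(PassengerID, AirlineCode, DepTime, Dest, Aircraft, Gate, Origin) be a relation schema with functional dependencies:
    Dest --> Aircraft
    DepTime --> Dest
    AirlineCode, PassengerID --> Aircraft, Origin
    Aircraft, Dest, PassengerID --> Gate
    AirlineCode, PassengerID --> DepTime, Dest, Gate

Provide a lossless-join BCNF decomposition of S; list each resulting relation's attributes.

Candidate key of the original relation: {AirlineCode, PassengerID}.
Within {Aircraft, AirlineCode, DepTime, Dest, Gate, Origin, PassengerID}: {Dest}⁺ ∩ {Aircraft, AirlineCode, DepTime, Dest, Gate, Origin, PassengerID} = {Aircraft, Dest}, not the whole set, so Dest --> Aircraft violates BCNF; decompose into {Aircraft, Dest} and {AirlineCode, DepTime, Dest, Gate, Origin, PassengerID}.
{Aircraft, Dest} is in BCNF.
Within {AirlineCode, DepTime, Dest, Gate, Origin, PassengerID}: {DepTime}⁺ ∩ {AirlineCode, DepTime, Dest, Gate, Origin, PassengerID} = {DepTime, Dest}, not the whole set, so DepTime --> Dest violates BCNF; decompose into {DepTime, Dest} and {AirlineCode, DepTime, Gate, Origin, PassengerID}.
{DepTime, Dest} is in BCNF.
Within {AirlineCode, DepTime, Gate, Origin, PassengerID}: {DepTime, PassengerID}⁺ ∩ {AirlineCode, DepTime, Gate, Origin, PassengerID} = {DepTime, Gate, PassengerID}, not the whole set, so DepTime, PassengerID --> Gate violates BCNF; decompose into {DepTime, Gate, PassengerID} and {AirlineCode, DepTime, Origin, PassengerID}.
{DepTime, Gate, PassengerID} is in BCNF.
{AirlineCode, DepTime, Origin, PassengerID} is in BCNF.

{Aircraft, Dest}; {AirlineCode, DepTime, Origin, PassengerID}; {DepTime, Dest}; {DepTime, Gate, PassengerID}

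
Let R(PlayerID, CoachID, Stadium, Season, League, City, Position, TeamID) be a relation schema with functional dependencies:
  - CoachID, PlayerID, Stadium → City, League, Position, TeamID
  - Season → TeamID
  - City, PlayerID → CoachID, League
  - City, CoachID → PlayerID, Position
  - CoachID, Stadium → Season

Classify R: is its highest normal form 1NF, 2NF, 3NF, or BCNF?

Candidate keys: {City, CoachID, Stadium}, {City, PlayerID, Stadium}, {CoachID, PlayerID, Stadium}. Prime attributes: {City, CoachID, PlayerID, Stadium}.
Season → TeamID breaks BCNF: {Season}⁺ = {Season, TeamID}, so {Season} is not a superkey.
Season → TeamID has non-prime {TeamID} on the right and a non-superkey on the left, so 3NF fails.
The proper key subset {City, CoachID} of {City, CoachID, Stadium} determines non-prime {League, Position}, so the relation is not even in 2NF.

1NF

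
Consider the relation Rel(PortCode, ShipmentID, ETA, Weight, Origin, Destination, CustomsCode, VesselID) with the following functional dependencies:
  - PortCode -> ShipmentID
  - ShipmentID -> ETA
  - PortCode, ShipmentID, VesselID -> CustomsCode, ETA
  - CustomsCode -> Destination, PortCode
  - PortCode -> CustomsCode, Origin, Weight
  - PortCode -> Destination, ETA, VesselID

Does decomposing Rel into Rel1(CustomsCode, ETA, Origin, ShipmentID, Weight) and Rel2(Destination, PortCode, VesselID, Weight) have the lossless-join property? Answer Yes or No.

No

The shared attributes are {Weight} and {Weight}⁺ = {Weight}.
Rel1 ⊄ {Weight} and Rel2 ⊄ {Weight}, so the split is lossy.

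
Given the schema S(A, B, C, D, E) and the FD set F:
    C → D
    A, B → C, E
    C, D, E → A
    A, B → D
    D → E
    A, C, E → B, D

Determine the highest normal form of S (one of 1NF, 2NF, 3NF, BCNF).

Candidate keys: {A, B}, {C}. Prime attributes: {A, B, C}.
D → E: {D}⁺ = {D, E}, which is not all of the attributes, so the left side is not a superkey — BCNF is violated.
Because {E} is non-prime and the left side of D → E is not a superkey, the relation is not in 3NF.
No non-prime attribute depends on a proper subset of any candidate key, so 2NF holds.

2NF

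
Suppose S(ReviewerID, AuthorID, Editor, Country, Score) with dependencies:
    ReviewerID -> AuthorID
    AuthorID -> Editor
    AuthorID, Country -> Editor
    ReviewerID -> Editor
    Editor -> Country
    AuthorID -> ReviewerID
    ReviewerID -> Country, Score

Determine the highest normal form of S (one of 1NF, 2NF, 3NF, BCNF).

2NF

Candidate keys: {AuthorID}, {ReviewerID}. Prime attributes: {AuthorID, ReviewerID}.
For Editor -> Country we have {Editor}⁺ = {Country, Editor}; {Editor} is not a superkey, so BCNF fails.
Editor -> Country determines the non-prime attribute {Country} from a non-superkey — 3NF is violated.
Every candidate key is a single attribute, so no partial dependency is possible; 2NF holds.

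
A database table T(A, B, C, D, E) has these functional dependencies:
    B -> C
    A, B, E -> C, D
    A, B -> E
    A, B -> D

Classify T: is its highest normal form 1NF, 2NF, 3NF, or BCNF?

1NF

Candidate key: {A, B}. Prime attributes: {A, B}.
B -> C breaks BCNF: {B}⁺ = {B, C}, so {B} is not a superkey.
B -> C has non-prime {C} on the right and a non-superkey on the left, so 3NF fails.
The proper key subset {B} of {A, B} determines non-prime {C}, so the relation is not even in 2NF.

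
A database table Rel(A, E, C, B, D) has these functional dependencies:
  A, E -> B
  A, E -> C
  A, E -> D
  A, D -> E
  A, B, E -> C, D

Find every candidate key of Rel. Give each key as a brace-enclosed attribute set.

No FD produces {A}, so it must be in every candidate key.
{A, D}⁺ = {A, B, C, D, E}, which is every attribute, so {A, D} is a candidate key.
{A, E}⁺ = {A, B, C, D, E}, which is every attribute, so {A, E} is a candidate key.
These are minimal and exhaustive — every other superkey contains one of them.

{A, D}, {A, E}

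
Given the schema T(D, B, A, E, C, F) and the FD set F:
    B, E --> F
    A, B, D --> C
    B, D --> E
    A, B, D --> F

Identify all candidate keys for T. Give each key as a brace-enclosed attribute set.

{A, B, D}

{A, B, D} never appear on the right of any FD, so every key must include all of them.
{A, B, D} is a candidate key since {A, B, D}⁺ = {A, B, C, D, E, F} covers every attribute.
No smaller or unrelated set reaches every attribute, so there are no other keys.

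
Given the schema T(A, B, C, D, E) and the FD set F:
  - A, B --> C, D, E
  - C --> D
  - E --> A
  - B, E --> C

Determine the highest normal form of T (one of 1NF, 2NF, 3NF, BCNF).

2NF

Candidate keys: {A, B}, {B, E}. Prime attributes: {A, B, E}.
C --> D breaks BCNF: {C}⁺ = {C, D}, so {C} is not a superkey.
C --> D determines the non-prime attribute {D} from a non-superkey — 3NF is violated.
No proper subset of a key has a non-prime attribute in its closure, so there is no partial dependency; 2NF holds.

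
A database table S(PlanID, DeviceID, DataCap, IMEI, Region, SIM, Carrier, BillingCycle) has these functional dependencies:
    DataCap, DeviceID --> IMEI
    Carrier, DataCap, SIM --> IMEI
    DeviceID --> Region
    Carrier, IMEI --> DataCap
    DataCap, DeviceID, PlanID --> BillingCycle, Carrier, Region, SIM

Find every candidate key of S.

{Carrier, DeviceID, IMEI, PlanID}, {DataCap, DeviceID, PlanID}

Attributes never on any right-hand side: {DeviceID, PlanID} — every candidate key must contain all of them.
Closure of {DataCap, DeviceID, PlanID} is {BillingCycle, Carrier, DataCap, DeviceID, IMEI, PlanID, Region, SIM}, the whole schema; {DataCap, DeviceID, PlanID} is a candidate key.
Closure of {Carrier, DeviceID, IMEI, PlanID} is {BillingCycle, Carrier, DataCap, DeviceID, IMEI, PlanID, Region, SIM}, the whole schema; {Carrier, DeviceID, IMEI, PlanID} is a candidate key.
No proper subset of any of these is a key, and no other minimal superkey exists.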